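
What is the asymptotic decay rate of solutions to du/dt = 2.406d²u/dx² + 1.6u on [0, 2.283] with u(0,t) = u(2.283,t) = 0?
Eigenvalues: λₙ = 2.406n²π²/2.283² - 1.6.
First three modes:
  n=1: λ₁ = 2.406π²/2.283² - 1.6 ≈ 2.956
  n=2: λ₂ = 9.624π²/2.283² - 1.6 ≈ 16.624
  n=3: λ₃ = 21.654π²/2.283² - 1.6 ≈ 39.404
Since 2.406π²/2.283² ≈ 4.556 > 1.6, all λₙ > 0.
The n=1 mode decays slowest → dominates as t → ∞.
Asymptotic: u ~ c₁ sin(πx/2.283) e^{-λ₁t} with decay rate λ₁ ≈ 2.956.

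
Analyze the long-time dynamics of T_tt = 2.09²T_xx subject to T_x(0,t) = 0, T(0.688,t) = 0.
Long-time behavior: T oscillates (no decay). Energy is conserved; the solution oscillates indefinitely as standing waves.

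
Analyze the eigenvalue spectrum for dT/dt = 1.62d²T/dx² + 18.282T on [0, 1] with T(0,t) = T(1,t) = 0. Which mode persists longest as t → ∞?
Eigenvalues: λₙ = 1.62n²π²/1² - 18.282.
First three modes:
  n=1: λ₁ = 1.62π² - 18.282 ≈ -2.293
  n=2: λ₂ = 6.48π² - 18.282 ≈ 45.673
  n=3: λ₃ = 14.58π² - 18.282 ≈ 125.617
Since 1.62π² ≈ 15.989 < 18.282, λ₁ < 0.
The n=1 mode grows fastest (−λₙ is largest for n=1) → dominates.
Asymptotic: T ~ c₁ sin(πx/1) e^{2.293t} (exponential growth at rate −λ₁ ≈ 2.293).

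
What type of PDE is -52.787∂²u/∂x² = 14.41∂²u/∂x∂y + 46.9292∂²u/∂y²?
Rewriting in standard form: -52.787∂²u/∂x² - 14.41∂²u/∂x∂y - 46.9292∂²u/∂y² = 0. With A = -52.787, B = -14.41, C = -46.9292, the discriminant is -9701.3586216. This is an elliptic PDE.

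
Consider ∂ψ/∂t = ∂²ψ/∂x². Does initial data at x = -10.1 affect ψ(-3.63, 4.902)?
Yes, for any finite x. The heat equation has infinite propagation speed, so all initial data affects all points at any t > 0.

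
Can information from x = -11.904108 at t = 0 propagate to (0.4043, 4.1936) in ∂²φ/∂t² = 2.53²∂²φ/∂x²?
No. The domain of dependence is [-10.205508, 11.014108], and -11.904108 is outside this interval.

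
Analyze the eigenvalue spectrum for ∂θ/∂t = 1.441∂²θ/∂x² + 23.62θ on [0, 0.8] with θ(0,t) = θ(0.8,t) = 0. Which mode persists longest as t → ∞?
Eigenvalues: λₙ = 1.441n²π²/0.8² - 23.62.
First three modes:
  n=1: λ₁ = 1.441π²/0.8² - 23.62 ≈ -1.398
  n=2: λ₂ = 5.764π²/0.8² - 23.62 ≈ 65.268
  n=3: λ₃ = 12.969π²/0.8² - 23.62 ≈ 176.378
Since 1.441π²/0.8² ≈ 22.222 < 23.62, λ₁ < 0.
The n=1 mode grows fastest (−λₙ is largest for n=1) → dominates.
Asymptotic: θ ~ c₁ sin(πx/0.8) e^{1.398t} (exponential growth at rate −λ₁ ≈ 1.398).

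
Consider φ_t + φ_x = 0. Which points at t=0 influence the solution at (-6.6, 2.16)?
A single point: x = -8.76. The characteristic through (-6.6, 2.16) is x - 1t = const, so x = -6.6 - 1·2.16 = -8.76.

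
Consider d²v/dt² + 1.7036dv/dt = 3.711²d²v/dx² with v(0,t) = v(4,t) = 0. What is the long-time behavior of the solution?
As t → ∞, v → 0. Damping (γ=1.7036) dissipates energy; oscillations decay exponentially.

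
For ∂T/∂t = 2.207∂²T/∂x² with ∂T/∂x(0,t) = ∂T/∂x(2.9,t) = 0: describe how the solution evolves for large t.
T → constant (steady state). Heat is conserved (no flux at boundaries); solution approaches the spatial average.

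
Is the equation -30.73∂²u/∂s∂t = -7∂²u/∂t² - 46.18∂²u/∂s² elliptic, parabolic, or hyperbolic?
Rewriting in standard form: 46.18∂²u/∂s² - 30.73∂²u/∂s∂t + 7∂²u/∂t² = 0. Computing B² - 4AC with A = 46.18, B = -30.73, C = 7: discriminant = -348.7071 (negative). Answer: elliptic.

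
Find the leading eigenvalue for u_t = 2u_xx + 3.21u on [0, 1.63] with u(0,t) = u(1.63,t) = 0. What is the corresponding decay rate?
Eigenvalues: λₙ = 2n²π²/1.63² - 3.21.
First three modes:
  n=1: λ₁ = 2π²/1.63² - 3.21 ≈ 4.219
  n=2: λ₂ = 8π²/1.63² - 3.21 ≈ 26.508
  n=3: λ₃ = 18π²/1.63² - 3.21 ≈ 63.655
Since 2π²/1.63² ≈ 7.429 > 3.21, all λₙ > 0.
The n=1 mode decays slowest → dominates as t → ∞.
Asymptotic: u ~ c₁ sin(πx/1.63) e^{-λ₁t} with decay rate λ₁ ≈ 4.219.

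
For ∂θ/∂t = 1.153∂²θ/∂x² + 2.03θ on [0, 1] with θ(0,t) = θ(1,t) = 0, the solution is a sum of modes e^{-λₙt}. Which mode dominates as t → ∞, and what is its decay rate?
Eigenvalues: λₙ = 1.153n²π²/1² - 2.03.
First three modes:
  n=1: λ₁ = 1.153π² - 2.03 ≈ 9.35
  n=2: λ₂ = 4.612π² - 2.03 ≈ 43.489
  n=3: λ₃ = 10.377π² - 2.03 ≈ 100.387
Since 1.153π² ≈ 11.38 > 2.03, all λₙ > 0.
The n=1 mode decays slowest → dominates as t → ∞.
Asymptotic: θ ~ c₁ sin(πx/1) e^{-λ₁t} with decay rate λ₁ ≈ 9.35.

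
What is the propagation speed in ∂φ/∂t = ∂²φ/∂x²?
Infinite. The heat equation is parabolic, not hyperbolic, so disturbances propagate instantly.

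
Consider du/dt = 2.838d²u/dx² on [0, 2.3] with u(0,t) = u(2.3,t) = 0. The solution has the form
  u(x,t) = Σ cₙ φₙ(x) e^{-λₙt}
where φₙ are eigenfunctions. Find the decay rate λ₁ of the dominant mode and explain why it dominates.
Eigenvalues: λₙ = 2.838n²π²/2.3².
First three modes:
  n=1: λ₁ = 2.838π²/2.3² ≈ 5.295
  n=2: λ₂ = 11.352π²/2.3² ≈ 21.18 (4× faster decay)
  n=3: λ₃ = 25.542π²/2.3² ≈ 47.654 (9× faster decay)
As t → ∞, higher modes decay exponentially faster. The n=1 mode dominates: u ~ c₁ sin(πx/2.3) e^{-λ₁t}.
Decay rate: λ₁ = 2.838π²/2.3² ≈ 5.295.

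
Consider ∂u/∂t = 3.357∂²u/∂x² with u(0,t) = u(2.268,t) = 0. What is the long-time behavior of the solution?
As t → ∞, u → 0. Heat diffuses out through both boundaries.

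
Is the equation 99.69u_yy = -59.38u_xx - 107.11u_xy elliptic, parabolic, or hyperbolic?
Rewriting in standard form: 59.38u_xx + 107.11u_xy + 99.69u_yy = 0. Computing B² - 4AC with A = 59.38, B = 107.11, C = 99.69: discriminant = -12205.8167 (negative). Answer: elliptic.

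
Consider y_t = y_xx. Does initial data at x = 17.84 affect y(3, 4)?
Yes, for any finite x. The heat equation has infinite propagation speed, so all initial data affects all points at any t > 0.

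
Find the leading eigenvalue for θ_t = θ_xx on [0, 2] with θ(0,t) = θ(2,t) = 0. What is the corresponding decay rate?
Eigenvalues: λₙ = n²π²/2².
First three modes:
  n=1: λ₁ = π²/2² ≈ 2.467
  n=2: λ₂ = 4π²/2² ≈ 9.87 (4× faster decay)
  n=3: λ₃ = 9π²/2² ≈ 22.207 (9× faster decay)
As t → ∞, higher modes decay exponentially faster. The n=1 mode dominates: θ ~ c₁ sin(πx/2) e^{-λ₁t}.
Decay rate: λ₁ = π²/2² ≈ 2.467.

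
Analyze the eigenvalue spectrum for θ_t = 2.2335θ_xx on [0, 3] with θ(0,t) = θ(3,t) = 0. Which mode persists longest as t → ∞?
Eigenvalues: λₙ = 2.2335n²π²/3².
First three modes:
  n=1: λ₁ = 2.2335π²/3² ≈ 2.449
  n=2: λ₂ = 8.934π²/3² ≈ 9.797 (4× faster decay)
  n=3: λ₃ = 20.1015π²/3² ≈ 22.044 (9× faster decay)
As t → ∞, higher modes decay exponentially faster. The n=1 mode dominates: θ ~ c₁ sin(πx/3) e^{-λ₁t}.
Decay rate: λ₁ = 2.2335π²/3² ≈ 2.449.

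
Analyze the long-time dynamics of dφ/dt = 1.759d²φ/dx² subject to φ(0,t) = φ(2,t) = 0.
Long-time behavior: φ → 0. Heat diffuses out through both boundaries.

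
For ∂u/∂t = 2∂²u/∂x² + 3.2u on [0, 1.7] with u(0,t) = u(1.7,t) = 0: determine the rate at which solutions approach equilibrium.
Eigenvalues: λₙ = 2n²π²/1.7² - 3.2.
First three modes:
  n=1: λ₁ = 2π²/1.7² - 3.2 ≈ 3.63
  n=2: λ₂ = 8π²/1.7² - 3.2 ≈ 24.121
  n=3: λ₃ = 18π²/1.7² - 3.2 ≈ 58.272
Since 2π²/1.7² ≈ 6.83 > 3.2, all λₙ > 0.
The n=1 mode decays slowest → dominates as t → ∞.
Asymptotic: u ~ c₁ sin(πx/1.7) e^{-λ₁t} with decay rate λ₁ ≈ 3.63.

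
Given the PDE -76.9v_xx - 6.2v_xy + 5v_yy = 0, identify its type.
The second-order coefficients are A = -76.9, B = -6.2, C = 5. Since B² - 4AC = 1576.44 > 0, this is a hyperbolic PDE.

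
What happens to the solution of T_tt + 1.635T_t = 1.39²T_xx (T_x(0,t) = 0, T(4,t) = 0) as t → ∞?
T → 0. Damping (γ=1.635) dissipates energy; oscillations decay exponentially.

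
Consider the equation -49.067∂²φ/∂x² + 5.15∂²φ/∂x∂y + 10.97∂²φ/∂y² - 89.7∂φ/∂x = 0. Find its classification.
Hyperbolic. (A = -49.067, B = 5.15, C = 10.97 gives B² - 4AC = 2179.58246.)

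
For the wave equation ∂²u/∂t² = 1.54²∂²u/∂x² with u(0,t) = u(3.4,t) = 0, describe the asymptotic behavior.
u oscillates (no decay). Energy is conserved; the solution oscillates indefinitely as standing waves.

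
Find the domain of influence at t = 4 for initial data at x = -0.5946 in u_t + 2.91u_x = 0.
At x = 11.0454. The characteristic carries data from (-0.5946, 0) to (11.0454, 4).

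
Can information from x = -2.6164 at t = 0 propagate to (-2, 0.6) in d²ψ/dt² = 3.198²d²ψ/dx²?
Yes. The domain of dependence is [-3.9188, -0.0812], and -2.6164 ∈ [-3.9188, -0.0812].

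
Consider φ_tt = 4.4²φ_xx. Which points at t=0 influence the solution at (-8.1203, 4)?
Domain of dependence: [-25.7203, 9.4797]. Signals travel at speed 4.4, so data within |x - -8.1203| ≤ 4.4·4 = 17.6 can reach the point.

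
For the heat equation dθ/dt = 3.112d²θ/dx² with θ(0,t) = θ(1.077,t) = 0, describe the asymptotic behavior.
θ → 0. Heat diffuses out through both boundaries.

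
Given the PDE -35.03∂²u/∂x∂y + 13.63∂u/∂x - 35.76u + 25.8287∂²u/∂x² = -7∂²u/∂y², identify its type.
Rewriting in standard form: 25.8287∂²u/∂x² - 35.03∂²u/∂x∂y + 7∂²u/∂y² + 13.63∂u/∂x - 35.76u = 0. The second-order coefficients are A = 25.8287, B = -35.03, C = 7. Since B² - 4AC = 503.8973 > 0, this is a hyperbolic PDE.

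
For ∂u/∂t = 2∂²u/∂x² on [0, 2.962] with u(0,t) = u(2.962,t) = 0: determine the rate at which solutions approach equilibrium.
Eigenvalues: λₙ = 2n²π²/2.962².
First three modes:
  n=1: λ₁ = 2π²/2.962² ≈ 2.25
  n=2: λ₂ = 8π²/2.962² ≈ 9 (4× faster decay)
  n=3: λ₃ = 18π²/2.962² ≈ 20.249 (9× faster decay)
As t → ∞, higher modes decay exponentially faster. The n=1 mode dominates: u ~ c₁ sin(πx/2.962) e^{-λ₁t}.
Decay rate: λ₁ = 2π²/2.962² ≈ 2.25.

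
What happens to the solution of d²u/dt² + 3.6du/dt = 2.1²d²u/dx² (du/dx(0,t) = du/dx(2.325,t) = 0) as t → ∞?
u → constant (steady state). Damping (γ=3.6) dissipates the nonconstant modes; with Neumann BCs the spatial average obeys M''+γM'=0 and tends to a finite limit.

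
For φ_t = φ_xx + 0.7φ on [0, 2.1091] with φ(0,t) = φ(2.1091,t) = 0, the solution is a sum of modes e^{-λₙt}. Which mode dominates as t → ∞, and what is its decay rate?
Eigenvalues: λₙ = n²π²/2.1091² - 0.7.
First three modes:
  n=1: λ₁ = π²/2.1091² - 0.7 ≈ 1.519
  n=2: λ₂ = 4π²/2.1091² - 0.7 ≈ 8.175
  n=3: λ₃ = 9π²/2.1091² - 0.7 ≈ 19.269
Since π²/2.1091² ≈ 2.219 > 0.7, all λₙ > 0.
The n=1 mode decays slowest → dominates as t → ∞.
Asymptotic: φ ~ c₁ sin(πx/2.1091) e^{-λ₁t} with decay rate λ₁ ≈ 1.519.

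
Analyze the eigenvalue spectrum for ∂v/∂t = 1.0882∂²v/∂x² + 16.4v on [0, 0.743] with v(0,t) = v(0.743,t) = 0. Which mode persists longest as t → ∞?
Eigenvalues: λₙ = 1.0882n²π²/0.743² - 16.4.
First three modes:
  n=1: λ₁ = 1.0882π²/0.743² - 16.4 ≈ 3.055
  n=2: λ₂ = 4.3528π²/0.743² - 16.4 ≈ 61.42
  n=3: λ₃ = 9.7938π²/0.743² - 16.4 ≈ 158.695
Since 1.0882π²/0.743² ≈ 19.455 > 16.4, all λₙ > 0.
The n=1 mode decays slowest → dominates as t → ∞.
Asymptotic: v ~ c₁ sin(πx/0.743) e^{-λ₁t} with decay rate λ₁ ≈ 3.055.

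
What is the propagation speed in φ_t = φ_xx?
Infinite. The heat equation is parabolic, not hyperbolic, so disturbances propagate instantly.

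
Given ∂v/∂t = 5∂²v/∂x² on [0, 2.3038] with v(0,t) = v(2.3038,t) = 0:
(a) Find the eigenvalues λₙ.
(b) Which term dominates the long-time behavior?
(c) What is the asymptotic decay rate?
Eigenvalues: λₙ = 5n²π²/2.3038².
First three modes:
  n=1: λ₁ = 5π²/2.3038² ≈ 9.298
  n=2: λ₂ = 20π²/2.3038² ≈ 37.191 (4× faster decay)
  n=3: λ₃ = 45π²/2.3038² ≈ 83.68 (9× faster decay)
As t → ∞, higher modes decay exponentially faster. The n=1 mode dominates: v ~ c₁ sin(πx/2.3038) e^{-λ₁t}.
Decay rate: λ₁ = 5π²/2.3038² ≈ 9.298.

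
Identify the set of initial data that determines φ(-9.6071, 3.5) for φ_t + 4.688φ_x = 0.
A single point: x = -26.0151. The characteristic through (-9.6071, 3.5) is x - 4.688t = const, so x = -9.6071 - 4.688·3.5 = -26.0151.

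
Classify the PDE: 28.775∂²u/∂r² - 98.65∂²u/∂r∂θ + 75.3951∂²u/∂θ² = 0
A = 28.775, B = -98.65, C = 75.3951. Discriminant B² - 4AC = 1053.84649. Since 1053.84649 > 0, hyperbolic.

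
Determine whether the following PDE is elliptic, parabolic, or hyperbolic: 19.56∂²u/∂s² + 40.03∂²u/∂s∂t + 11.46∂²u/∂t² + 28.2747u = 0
Coefficients: A = 19.56, B = 40.03, C = 11.46. B² - 4AC = 705.7705, which is positive, so the equation is hyperbolic.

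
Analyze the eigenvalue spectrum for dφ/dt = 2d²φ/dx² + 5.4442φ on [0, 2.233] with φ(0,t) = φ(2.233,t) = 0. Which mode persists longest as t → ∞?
Eigenvalues: λₙ = 2n²π²/2.233² - 5.4442.
First three modes:
  n=1: λ₁ = 2π²/2.233² - 5.4442 ≈ -1.486
  n=2: λ₂ = 8π²/2.233² - 5.4442 ≈ 10.391
  n=3: λ₃ = 18π²/2.233² - 5.4442 ≈ 30.184
Since 2π²/2.233² ≈ 3.959 < 5.4442, λ₁ < 0.
The n=1 mode grows fastest (−λₙ is largest for n=1) → dominates.
Asymptotic: φ ~ c₁ sin(πx/2.233) e^{1.486t} (exponential growth at rate −λ₁ ≈ 1.486).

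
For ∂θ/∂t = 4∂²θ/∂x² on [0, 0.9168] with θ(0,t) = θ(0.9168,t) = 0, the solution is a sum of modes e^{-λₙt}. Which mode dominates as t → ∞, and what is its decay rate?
Eigenvalues: λₙ = 4n²π²/0.9168².
First three modes:
  n=1: λ₁ = 4π²/0.9168² ≈ 46.969
  n=2: λ₂ = 16π²/0.9168² ≈ 187.876 (4× faster decay)
  n=3: λ₃ = 36π²/0.9168² ≈ 422.72 (9× faster decay)
As t → ∞, higher modes decay exponentially faster. The n=1 mode dominates: θ ~ c₁ sin(πx/0.9168) e^{-λ₁t}.
Decay rate: λ₁ = 4π²/0.9168² ≈ 46.969.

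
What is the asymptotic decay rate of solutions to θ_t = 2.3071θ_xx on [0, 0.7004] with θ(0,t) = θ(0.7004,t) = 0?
Eigenvalues: λₙ = 2.3071n²π²/0.7004².
First three modes:
  n=1: λ₁ = 2.3071π²/0.7004² ≈ 46.417
  n=2: λ₂ = 9.2284π²/0.7004² ≈ 185.667 (4× faster decay)
  n=3: λ₃ = 20.7639π²/0.7004² ≈ 417.75 (9× faster decay)
As t → ∞, higher modes decay exponentially faster. The n=1 mode dominates: θ ~ c₁ sin(πx/0.7004) e^{-λ₁t}.
Decay rate: λ₁ = 2.3071π²/0.7004² ≈ 46.417.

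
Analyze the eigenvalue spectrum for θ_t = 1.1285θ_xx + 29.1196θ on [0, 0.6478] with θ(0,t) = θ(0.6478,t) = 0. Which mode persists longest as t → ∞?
Eigenvalues: λₙ = 1.1285n²π²/0.6478² - 29.1196.
First three modes:
  n=1: λ₁ = 1.1285π²/0.6478² - 29.1196 ≈ -2.578
  n=2: λ₂ = 4.514π²/0.6478² - 29.1196 ≈ 77.045
  n=3: λ₃ = 10.1565π²/0.6478² - 29.1196 ≈ 209.751
Since 1.1285π²/0.6478² ≈ 26.541 < 29.1196, λ₁ < 0.
The n=1 mode grows fastest (−λₙ is largest for n=1) → dominates.
Asymptotic: θ ~ c₁ sin(πx/0.6478) e^{2.578t} (exponential growth at rate −λ₁ ≈ 2.578).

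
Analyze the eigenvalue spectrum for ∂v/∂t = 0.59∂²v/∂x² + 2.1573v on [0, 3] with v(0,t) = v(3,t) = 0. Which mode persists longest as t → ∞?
Eigenvalues: λₙ = 0.59n²π²/3² - 2.1573.
First three modes:
  n=1: λ₁ = 0.59π²/3² - 2.1573 ≈ -1.51
  n=2: λ₂ = 2.36π²/3² - 2.1573 ≈ 0.431
  n=3: λ₃ = 5.31π²/3² - 2.1573 ≈ 3.666
Since 0.59π²/3² ≈ 0.647 < 2.1573, λ₁ < 0.
The n=1 mode grows fastest (−λₙ is largest for n=1) → dominates.
Asymptotic: v ~ c₁ sin(πx/3) e^{1.51t} (exponential growth at rate −λ₁ ≈ 1.51).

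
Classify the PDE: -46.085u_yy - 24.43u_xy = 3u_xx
Rewriting in standard form: -3u_xx - 24.43u_xy - 46.085u_yy = 0. A = -3, B = -24.43, C = -46.085. Discriminant B² - 4AC = 43.8049. Since 43.8049 > 0, hyperbolic.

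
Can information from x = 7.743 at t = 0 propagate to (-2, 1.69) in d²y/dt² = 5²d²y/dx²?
No. The domain of dependence is [-10.45, 6.45], and 7.743 is outside this interval.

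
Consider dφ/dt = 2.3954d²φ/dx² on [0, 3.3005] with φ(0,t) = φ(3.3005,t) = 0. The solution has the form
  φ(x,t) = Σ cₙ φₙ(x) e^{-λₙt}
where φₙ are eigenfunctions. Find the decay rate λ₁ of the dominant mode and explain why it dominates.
Eigenvalues: λₙ = 2.3954n²π²/3.3005².
First three modes:
  n=1: λ₁ = 2.3954π²/3.3005² ≈ 2.17
  n=2: λ₂ = 9.5816π²/3.3005² ≈ 8.681 (4× faster decay)
  n=3: λ₃ = 21.5586π²/3.3005² ≈ 19.533 (9× faster decay)
As t → ∞, higher modes decay exponentially faster. The n=1 mode dominates: φ ~ c₁ sin(πx/3.3005) e^{-λ₁t}.
Decay rate: λ₁ = 2.3954π²/3.3005² ≈ 2.17.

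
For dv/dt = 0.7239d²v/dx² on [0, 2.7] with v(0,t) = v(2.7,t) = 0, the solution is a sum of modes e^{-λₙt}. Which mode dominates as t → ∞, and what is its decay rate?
Eigenvalues: λₙ = 0.7239n²π²/2.7².
First three modes:
  n=1: λ₁ = 0.7239π²/2.7² ≈ 0.98
  n=2: λ₂ = 2.8956π²/2.7² ≈ 3.92 (4× faster decay)
  n=3: λ₃ = 6.5151π²/2.7² ≈ 8.821 (9× faster decay)
As t → ∞, higher modes decay exponentially faster. The n=1 mode dominates: v ~ c₁ sin(πx/2.7) e^{-λ₁t}.
Decay rate: λ₁ = 0.7239π²/2.7² ≈ 0.98.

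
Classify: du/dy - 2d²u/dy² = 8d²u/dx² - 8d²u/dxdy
Rewriting in standard form: -8d²u/dx² + 8d²u/dxdy - 2d²u/dy² + du/dy = 0. Parabolic (discriminant = 0).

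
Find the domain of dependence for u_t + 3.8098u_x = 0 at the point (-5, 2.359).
A single point: x = -13.9873182. The characteristic through (-5, 2.359) is x - 3.8098t = const, so x = -5 - 3.8098·2.359 = -13.9873182.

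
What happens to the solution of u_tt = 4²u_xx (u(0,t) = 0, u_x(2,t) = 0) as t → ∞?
u oscillates (no decay). Energy is conserved; the solution oscillates indefinitely as standing waves.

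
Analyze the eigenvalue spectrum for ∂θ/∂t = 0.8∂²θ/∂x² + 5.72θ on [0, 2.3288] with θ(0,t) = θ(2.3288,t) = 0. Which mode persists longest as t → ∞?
Eigenvalues: λₙ = 0.8n²π²/2.3288² - 5.72.
First three modes:
  n=1: λ₁ = 0.8π²/2.3288² - 5.72 ≈ -4.264
  n=2: λ₂ = 3.2π²/2.3288² - 5.72 ≈ 0.104
  n=3: λ₃ = 7.2π²/2.3288² - 5.72 ≈ 7.383
Since 0.8π²/2.3288² ≈ 1.456 < 5.72, λ₁ < 0.
The n=1 mode grows fastest (−λₙ is largest for n=1) → dominates.
Asymptotic: θ ~ c₁ sin(πx/2.3288) e^{4.264t} (exponential growth at rate −λ₁ ≈ 4.264).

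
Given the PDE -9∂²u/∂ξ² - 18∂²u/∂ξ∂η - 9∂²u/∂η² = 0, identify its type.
The second-order coefficients are A = -9, B = -18, C = -9. Since B² - 4AC = 0 = 0, this is a parabolic PDE.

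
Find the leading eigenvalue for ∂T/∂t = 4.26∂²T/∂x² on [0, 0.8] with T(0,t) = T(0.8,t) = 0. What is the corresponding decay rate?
Eigenvalues: λₙ = 4.26n²π²/0.8².
First three modes:
  n=1: λ₁ = 4.26π²/0.8² ≈ 65.695
  n=2: λ₂ = 17.04π²/0.8² ≈ 262.778 (4× faster decay)
  n=3: λ₃ = 38.34π²/0.8² ≈ 591.251 (9× faster decay)
As t → ∞, higher modes decay exponentially faster. The n=1 mode dominates: T ~ c₁ sin(πx/0.8) e^{-λ₁t}.
Decay rate: λ₁ = 4.26π²/0.8² ≈ 65.695.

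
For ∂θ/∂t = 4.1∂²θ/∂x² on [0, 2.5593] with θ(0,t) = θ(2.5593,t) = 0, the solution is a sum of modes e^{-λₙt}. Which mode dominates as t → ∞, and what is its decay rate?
Eigenvalues: λₙ = 4.1n²π²/2.5593².
First three modes:
  n=1: λ₁ = 4.1π²/2.5593² ≈ 6.178
  n=2: λ₂ = 16.4π²/2.5593² ≈ 24.712 (4× faster decay)
  n=3: λ₃ = 36.9π²/2.5593² ≈ 55.601 (9× faster decay)
As t → ∞, higher modes decay exponentially faster. The n=1 mode dominates: θ ~ c₁ sin(πx/2.5593) e^{-λ₁t}.
Decay rate: λ₁ = 4.1π²/2.5593² ≈ 6.178.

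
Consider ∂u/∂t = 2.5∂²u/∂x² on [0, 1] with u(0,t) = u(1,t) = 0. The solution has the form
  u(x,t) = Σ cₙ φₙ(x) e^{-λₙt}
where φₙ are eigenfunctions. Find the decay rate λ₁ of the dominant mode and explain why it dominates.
Eigenvalues: λₙ = 2.5n²π².
First three modes:
  n=1: λ₁ = 2.5π² ≈ 24.674
  n=2: λ₂ = 10π² ≈ 98.696 (4× faster decay)
  n=3: λ₃ = 22.5π² ≈ 222.066 (9× faster decay)
As t → ∞, higher modes decay exponentially faster. The n=1 mode dominates: u ~ c₁ sin(πx) e^{-λ₁t}.
Decay rate: λ₁ = 2.5π² ≈ 24.674.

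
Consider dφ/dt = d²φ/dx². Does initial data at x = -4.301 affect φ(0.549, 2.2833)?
Yes, for any finite x. The heat equation has infinite propagation speed, so all initial data affects all points at any t > 0.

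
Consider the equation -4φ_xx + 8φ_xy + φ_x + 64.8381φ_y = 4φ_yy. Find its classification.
Rewriting in standard form: -4φ_xx + 8φ_xy - 4φ_yy + φ_x + 64.8381φ_y = 0. Parabolic. (A = -4, B = 8, C = -4 gives B² - 4AC = 0.)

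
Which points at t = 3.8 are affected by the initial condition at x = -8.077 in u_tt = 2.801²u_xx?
Domain of influence: [-18.7208, 2.5668]. Data at x = -8.077 spreads outward at speed 2.801.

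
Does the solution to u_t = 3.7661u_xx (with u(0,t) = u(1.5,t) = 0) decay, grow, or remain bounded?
u → 0. Heat diffuses out through both boundaries.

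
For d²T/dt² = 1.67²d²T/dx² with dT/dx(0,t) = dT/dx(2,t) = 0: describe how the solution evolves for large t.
T oscillates about a mean that drifts linearly in t (generically unbounded; no decay). There is no damping, so the nonconstant modes persist as standing waves (energy conserved, no decay). But with Neumann conditions at both ends the constant mode has eigenvalue 0: the spatial mean M(t) of T satisfies M'' = 0, so M(t) = M(0) + M'(0)·t. Unless the initial velocity has zero mean (∫T_t(x,0)dx = 0), the solution grows linearly in t (unbounded, though not exponentially); if it does have zero mean, the solution stays bounded and simply oscillates.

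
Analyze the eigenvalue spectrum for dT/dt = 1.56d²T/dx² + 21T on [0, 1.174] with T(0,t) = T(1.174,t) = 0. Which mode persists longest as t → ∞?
Eigenvalues: λₙ = 1.56n²π²/1.174² - 21.
First three modes:
  n=1: λ₁ = 1.56π²/1.174² - 21 ≈ -9.829
  n=2: λ₂ = 6.24π²/1.174² - 21 ≈ 23.684
  n=3: λ₃ = 14.04π²/1.174² - 21 ≈ 79.538
Since 1.56π²/1.174² ≈ 11.171 < 21, λ₁ < 0.
The n=1 mode grows fastest (−λₙ is largest for n=1) → dominates.
Asymptotic: T ~ c₁ sin(πx/1.174) e^{9.829t} (exponential growth at rate −λ₁ ≈ 9.829).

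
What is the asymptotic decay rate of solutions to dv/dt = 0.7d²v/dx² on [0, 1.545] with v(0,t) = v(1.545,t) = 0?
Eigenvalues: λₙ = 0.7n²π²/1.545².
First three modes:
  n=1: λ₁ = 0.7π²/1.545² ≈ 2.894
  n=2: λ₂ = 2.8π²/1.545² ≈ 11.577 (4× faster decay)
  n=3: λ₃ = 6.3π²/1.545² ≈ 26.049 (9× faster decay)
As t → ∞, higher modes decay exponentially faster. The n=1 mode dominates: v ~ c₁ sin(πx/1.545) e^{-λ₁t}.
Decay rate: λ₁ = 0.7π²/1.545² ≈ 2.894.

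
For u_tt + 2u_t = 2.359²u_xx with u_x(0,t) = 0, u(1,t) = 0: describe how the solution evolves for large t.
u → 0. Damping (γ=2) dissipates energy; oscillations decay exponentially.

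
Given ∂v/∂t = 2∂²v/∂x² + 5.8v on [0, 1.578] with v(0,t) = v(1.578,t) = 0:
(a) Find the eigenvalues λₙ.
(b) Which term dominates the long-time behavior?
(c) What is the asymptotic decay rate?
Eigenvalues: λₙ = 2n²π²/1.578² - 5.8.
First three modes:
  n=1: λ₁ = 2π²/1.578² - 5.8 ≈ 2.127
  n=2: λ₂ = 8π²/1.578² - 5.8 ≈ 25.909
  n=3: λ₃ = 18π²/1.578² - 5.8 ≈ 65.544
Since 2π²/1.578² ≈ 7.927 > 5.8, all λₙ > 0.
The n=1 mode decays slowest → dominates as t → ∞.
Asymptotic: v ~ c₁ sin(πx/1.578) e^{-λ₁t} with decay rate λ₁ ≈ 2.127.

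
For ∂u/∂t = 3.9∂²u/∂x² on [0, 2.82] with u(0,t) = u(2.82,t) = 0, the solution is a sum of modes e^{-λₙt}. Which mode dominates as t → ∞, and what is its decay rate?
Eigenvalues: λₙ = 3.9n²π²/2.82².
First three modes:
  n=1: λ₁ = 3.9π²/2.82² ≈ 4.84
  n=2: λ₂ = 15.6π²/2.82² ≈ 19.361 (4× faster decay)
  n=3: λ₃ = 35.1π²/2.82² ≈ 43.562 (9× faster decay)
As t → ∞, higher modes decay exponentially faster. The n=1 mode dominates: u ~ c₁ sin(πx/2.82) e^{-λ₁t}.
Decay rate: λ₁ = 3.9π²/2.82² ≈ 4.84.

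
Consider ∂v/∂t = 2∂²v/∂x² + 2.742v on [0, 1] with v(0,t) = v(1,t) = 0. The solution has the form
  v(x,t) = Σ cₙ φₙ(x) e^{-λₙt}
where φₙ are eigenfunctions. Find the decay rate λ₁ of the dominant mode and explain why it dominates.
Eigenvalues: λₙ = 2n²π²/1² - 2.742.
First three modes:
  n=1: λ₁ = 2π² - 2.742 ≈ 16.997
  n=2: λ₂ = 8π² - 2.742 ≈ 76.215
  n=3: λ₃ = 18π² - 2.742 ≈ 174.911
Since 2π² ≈ 19.739 > 2.742, all λₙ > 0.
The n=1 mode decays slowest → dominates as t → ∞.
Asymptotic: v ~ c₁ sin(πx/1) e^{-λ₁t} with decay rate λ₁ ≈ 16.997.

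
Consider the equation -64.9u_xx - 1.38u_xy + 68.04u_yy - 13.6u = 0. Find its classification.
Hyperbolic. (A = -64.9, B = -1.38, C = 68.04 gives B² - 4AC = 17665.0884.)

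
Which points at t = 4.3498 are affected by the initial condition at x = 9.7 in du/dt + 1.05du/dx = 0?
At x = 14.26729. The characteristic carries data from (9.7, 0) to (14.26729, 4.3498).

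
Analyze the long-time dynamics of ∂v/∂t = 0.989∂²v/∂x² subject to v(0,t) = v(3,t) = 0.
Long-time behavior: v → 0. Heat diffuses out through both boundaries.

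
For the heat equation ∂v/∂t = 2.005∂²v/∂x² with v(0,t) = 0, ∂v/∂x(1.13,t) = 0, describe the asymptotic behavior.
v → 0. Heat escapes through the Dirichlet boundary.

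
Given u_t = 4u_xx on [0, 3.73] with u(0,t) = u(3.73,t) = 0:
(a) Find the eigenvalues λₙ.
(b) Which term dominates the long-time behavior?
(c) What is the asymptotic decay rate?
Eigenvalues: λₙ = 4n²π²/3.73².
First three modes:
  n=1: λ₁ = 4π²/3.73² ≈ 2.838
  n=2: λ₂ = 16π²/3.73² ≈ 11.35 (4× faster decay)
  n=3: λ₃ = 36π²/3.73² ≈ 25.538 (9× faster decay)
As t → ∞, higher modes decay exponentially faster. The n=1 mode dominates: u ~ c₁ sin(πx/3.73) e^{-λ₁t}.
Decay rate: λ₁ = 4π²/3.73² ≈ 2.838.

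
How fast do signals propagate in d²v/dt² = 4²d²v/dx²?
Speed = 4. Information travels along characteristics x = x₀ ± 4t.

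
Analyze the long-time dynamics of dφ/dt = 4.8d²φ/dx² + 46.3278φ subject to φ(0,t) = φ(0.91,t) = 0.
Long-time behavior: φ → 0. Diffusion dominates reaction (r=46.3278 < κπ²/L²≈57.21); solution decays.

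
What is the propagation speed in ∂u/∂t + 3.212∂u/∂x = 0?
Speed = 3.212. Information travels along x - 3.212t = const (rightward).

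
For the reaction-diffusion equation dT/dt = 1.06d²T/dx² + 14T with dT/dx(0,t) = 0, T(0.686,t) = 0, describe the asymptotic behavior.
T grows unboundedly. Reaction dominates diffusion (r=14 > κπ²/(4L²)≈5.56); solution grows exponentially.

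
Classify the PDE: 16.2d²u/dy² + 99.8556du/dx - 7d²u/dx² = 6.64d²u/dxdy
Rewriting in standard form: -7d²u/dx² - 6.64d²u/dxdy + 16.2d²u/dy² + 99.8556du/dx = 0. A = -7, B = -6.64, C = 16.2. Discriminant B² - 4AC = 497.6896. Since 497.6896 > 0, hyperbolic.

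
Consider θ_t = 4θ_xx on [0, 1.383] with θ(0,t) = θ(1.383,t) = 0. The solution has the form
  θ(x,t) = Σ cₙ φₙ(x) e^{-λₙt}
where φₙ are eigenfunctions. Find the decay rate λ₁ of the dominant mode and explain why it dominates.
Eigenvalues: λₙ = 4n²π²/1.383².
First three modes:
  n=1: λ₁ = 4π²/1.383² ≈ 20.64
  n=2: λ₂ = 16π²/1.383² ≈ 82.561 (4× faster decay)
  n=3: λ₃ = 36π²/1.383² ≈ 185.762 (9× faster decay)
As t → ∞, higher modes decay exponentially faster. The n=1 mode dominates: θ ~ c₁ sin(πx/1.383) e^{-λ₁t}.
Decay rate: λ₁ = 4π²/1.383² ≈ 20.64.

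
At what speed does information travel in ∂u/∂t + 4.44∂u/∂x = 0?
Speed = 4.44. Information travels along x - 4.44t = const (rightward).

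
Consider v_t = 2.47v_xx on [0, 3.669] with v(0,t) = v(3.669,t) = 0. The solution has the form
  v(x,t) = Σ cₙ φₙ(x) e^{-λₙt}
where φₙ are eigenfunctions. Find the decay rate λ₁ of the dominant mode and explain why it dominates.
Eigenvalues: λₙ = 2.47n²π²/3.669².
First three modes:
  n=1: λ₁ = 2.47π²/3.669² ≈ 1.811
  n=2: λ₂ = 9.88π²/3.669² ≈ 7.244 (4× faster decay)
  n=3: λ₃ = 22.23π²/3.669² ≈ 16.298 (9× faster decay)
As t → ∞, higher modes decay exponentially faster. The n=1 mode dominates: v ~ c₁ sin(πx/3.669) e^{-λ₁t}.
Decay rate: λ₁ = 2.47π²/3.669² ≈ 1.811.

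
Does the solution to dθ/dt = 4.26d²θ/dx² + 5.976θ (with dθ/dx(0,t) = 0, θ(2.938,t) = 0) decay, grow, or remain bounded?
θ grows unboundedly. Reaction dominates diffusion (r=5.976 > κπ²/(4L²)≈1.22); solution grows exponentially.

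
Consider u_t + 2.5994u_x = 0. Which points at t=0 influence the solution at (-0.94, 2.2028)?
A single point: x = -6.66595832. The characteristic through (-0.94, 2.2028) is x - 2.5994t = const, so x = -0.94 - 2.5994·2.2028 = -6.66595832.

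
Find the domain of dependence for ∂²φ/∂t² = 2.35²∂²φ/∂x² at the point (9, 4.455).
Domain of dependence: [-1.46925, 19.46925]. Signals travel at speed 2.35, so data within |x - 9| ≤ 2.35·4.455 = 10.46925 can reach the point.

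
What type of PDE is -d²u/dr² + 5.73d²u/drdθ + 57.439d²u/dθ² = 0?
With A = -1, B = 5.73, C = 57.439, the discriminant is 262.5889. This is a hyperbolic PDE.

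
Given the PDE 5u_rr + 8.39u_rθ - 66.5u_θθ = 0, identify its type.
The second-order coefficients are A = 5, B = 8.39, C = -66.5. Since B² - 4AC = 1400.3921 > 0, this is a hyperbolic PDE.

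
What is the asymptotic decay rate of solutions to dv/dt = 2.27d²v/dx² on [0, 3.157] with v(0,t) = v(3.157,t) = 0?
Eigenvalues: λₙ = 2.27n²π²/3.157².
First three modes:
  n=1: λ₁ = 2.27π²/3.157² ≈ 2.248
  n=2: λ₂ = 9.08π²/3.157² ≈ 8.992 (4× faster decay)
  n=3: λ₃ = 20.43π²/3.157² ≈ 20.231 (9× faster decay)
As t → ∞, higher modes decay exponentially faster. The n=1 mode dominates: v ~ c₁ sin(πx/3.157) e^{-λ₁t}.
Decay rate: λ₁ = 2.27π²/3.157² ≈ 2.248.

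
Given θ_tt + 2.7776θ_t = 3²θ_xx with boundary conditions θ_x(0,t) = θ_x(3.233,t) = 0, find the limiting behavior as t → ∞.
θ → constant (steady state). Damping (γ=2.7776) dissipates the nonconstant modes; with Neumann BCs the spatial average obeys M''+γM'=0 and tends to a finite limit.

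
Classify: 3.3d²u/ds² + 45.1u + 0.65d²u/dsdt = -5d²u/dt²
Rewriting in standard form: 3.3d²u/ds² + 0.65d²u/dsdt + 5d²u/dt² + 45.1u = 0. Elliptic (discriminant = -65.5775).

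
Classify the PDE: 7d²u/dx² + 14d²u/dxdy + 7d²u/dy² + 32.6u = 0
A = 7, B = 14, C = 7. Discriminant B² - 4AC = 0. Since 0 = 0, parabolic.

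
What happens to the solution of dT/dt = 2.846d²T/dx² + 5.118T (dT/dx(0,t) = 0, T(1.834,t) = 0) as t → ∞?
T grows unboundedly. Reaction dominates diffusion (r=5.118 > κπ²/(4L²)≈2.09); solution grows exponentially.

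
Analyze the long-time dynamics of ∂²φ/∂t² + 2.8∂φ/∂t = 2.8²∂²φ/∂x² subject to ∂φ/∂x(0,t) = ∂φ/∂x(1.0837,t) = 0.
Long-time behavior: φ → constant (steady state). Damping (γ=2.8) dissipates the nonconstant modes; with Neumann BCs the spatial average obeys M''+γM'=0 and tends to a finite limit.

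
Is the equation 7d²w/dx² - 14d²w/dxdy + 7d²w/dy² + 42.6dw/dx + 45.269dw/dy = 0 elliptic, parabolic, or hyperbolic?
Computing B² - 4AC with A = 7, B = -14, C = 7: discriminant = 0 (zero). Answer: parabolic.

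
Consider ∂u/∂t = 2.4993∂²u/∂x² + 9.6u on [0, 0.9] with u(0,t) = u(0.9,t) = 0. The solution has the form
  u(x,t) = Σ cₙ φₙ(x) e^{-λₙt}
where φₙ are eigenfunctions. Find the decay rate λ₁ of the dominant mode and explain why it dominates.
Eigenvalues: λₙ = 2.4993n²π²/0.9² - 9.6.
First three modes:
  n=1: λ₁ = 2.4993π²/0.9² - 9.6 ≈ 20.853
  n=2: λ₂ = 9.9972π²/0.9² - 9.6 ≈ 112.213
  n=3: λ₃ = 22.4937π²/0.9² - 9.6 ≈ 264.479
Since 2.4993π²/0.9² ≈ 30.453 > 9.6, all λₙ > 0.
The n=1 mode decays slowest → dominates as t → ∞.
Asymptotic: u ~ c₁ sin(πx/0.9) e^{-λ₁t} with decay rate λ₁ ≈ 20.853.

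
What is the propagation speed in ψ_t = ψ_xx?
Infinite. The heat equation is parabolic, not hyperbolic, so disturbances propagate instantly.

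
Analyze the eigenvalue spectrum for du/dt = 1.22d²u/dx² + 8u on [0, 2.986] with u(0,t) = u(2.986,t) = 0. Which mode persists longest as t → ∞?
Eigenvalues: λₙ = 1.22n²π²/2.986² - 8.
First three modes:
  n=1: λ₁ = 1.22π²/2.986² - 8 ≈ -6.65
  n=2: λ₂ = 4.88π²/2.986² - 8 ≈ -2.598
  n=3: λ₃ = 10.98π²/2.986² - 8 ≈ 4.154
Since 1.22π²/2.986² ≈ 1.35 < 8, λ₁ < 0.
The n=1 mode grows fastest (−λₙ is largest for n=1) → dominates.
Asymptotic: u ~ c₁ sin(πx/2.986) e^{6.65t} (exponential growth at rate −λ₁ ≈ 6.65).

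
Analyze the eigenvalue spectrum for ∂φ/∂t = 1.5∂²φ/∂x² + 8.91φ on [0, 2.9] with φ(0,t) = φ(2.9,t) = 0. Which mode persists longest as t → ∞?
Eigenvalues: λₙ = 1.5n²π²/2.9² - 8.91.
First three modes:
  n=1: λ₁ = 1.5π²/2.9² - 8.91 ≈ -7.15
  n=2: λ₂ = 6π²/2.9² - 8.91 ≈ -1.869
  n=3: λ₃ = 13.5π²/2.9² - 8.91 ≈ 6.933
Since 1.5π²/2.9² ≈ 1.76 < 8.91, λ₁ < 0.
The n=1 mode grows fastest (−λₙ is largest for n=1) → dominates.
Asymptotic: φ ~ c₁ sin(πx/2.9) e^{7.15t} (exponential growth at rate −λ₁ ≈ 7.15).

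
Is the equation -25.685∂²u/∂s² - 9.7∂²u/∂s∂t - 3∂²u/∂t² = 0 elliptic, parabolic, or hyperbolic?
Computing B² - 4AC with A = -25.685, B = -9.7, C = -3: discriminant = -214.13 (negative). Answer: elliptic.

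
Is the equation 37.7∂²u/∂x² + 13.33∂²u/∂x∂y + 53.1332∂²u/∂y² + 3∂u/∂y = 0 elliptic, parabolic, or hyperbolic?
Computing B² - 4AC with A = 37.7, B = 13.33, C = 53.1332: discriminant = -7834.79766 (negative). Answer: elliptic.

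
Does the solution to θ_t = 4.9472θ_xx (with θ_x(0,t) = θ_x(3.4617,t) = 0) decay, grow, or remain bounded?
θ → constant (steady state). Heat is conserved (no flux at boundaries); solution approaches the spatial average.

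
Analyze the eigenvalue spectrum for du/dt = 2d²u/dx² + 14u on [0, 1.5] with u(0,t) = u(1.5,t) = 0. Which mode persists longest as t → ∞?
Eigenvalues: λₙ = 2n²π²/1.5² - 14.
First three modes:
  n=1: λ₁ = 2π²/1.5² - 14 ≈ -5.227
  n=2: λ₂ = 8π²/1.5² - 14 ≈ 21.092
  n=3: λ₃ = 18π²/1.5² - 14 ≈ 64.957
Since 2π²/1.5² ≈ 8.773 < 14, λ₁ < 0.
The n=1 mode grows fastest (−λₙ is largest for n=1) → dominates.
Asymptotic: u ~ c₁ sin(πx/1.5) e^{5.227t} (exponential growth at rate −λ₁ ≈ 5.227).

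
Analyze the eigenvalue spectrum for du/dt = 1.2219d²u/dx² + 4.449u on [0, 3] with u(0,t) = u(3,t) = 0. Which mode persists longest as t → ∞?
Eigenvalues: λₙ = 1.2219n²π²/3² - 4.449.
First three modes:
  n=1: λ₁ = 1.2219π²/3² - 4.449 ≈ -3.109
  n=2: λ₂ = 4.8876π²/3² - 4.449 ≈ 0.911
  n=3: λ₃ = 10.9971π²/3² - 4.449 ≈ 7.611
Since 1.2219π²/3² ≈ 1.34 < 4.449, λ₁ < 0.
The n=1 mode grows fastest (−λₙ is largest for n=1) → dominates.
Asymptotic: u ~ c₁ sin(πx/3) e^{3.109t} (exponential growth at rate −λ₁ ≈ 3.109).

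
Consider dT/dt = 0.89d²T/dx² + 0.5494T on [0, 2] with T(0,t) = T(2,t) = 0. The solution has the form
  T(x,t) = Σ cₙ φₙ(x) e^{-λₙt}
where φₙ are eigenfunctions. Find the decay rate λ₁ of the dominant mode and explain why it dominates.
Eigenvalues: λₙ = 0.89n²π²/2² - 0.5494.
First three modes:
  n=1: λ₁ = 0.89π²/2² - 0.5494 ≈ 1.647
  n=2: λ₂ = 3.56π²/2² - 0.5494 ≈ 8.235
  n=3: λ₃ = 8.01π²/2² - 0.5494 ≈ 19.214
Since 0.89π²/2² ≈ 2.196 > 0.5494, all λₙ > 0.
The n=1 mode decays slowest → dominates as t → ∞.
Asymptotic: T ~ c₁ sin(πx/2) e^{-λ₁t} with decay rate λ₁ ≈ 1.647.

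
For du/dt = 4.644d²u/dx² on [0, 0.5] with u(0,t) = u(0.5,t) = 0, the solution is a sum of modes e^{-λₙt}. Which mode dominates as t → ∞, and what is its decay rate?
Eigenvalues: λₙ = 4.644n²π²/0.5².
First three modes:
  n=1: λ₁ = 4.644π²/0.5² ≈ 183.338
  n=2: λ₂ = 18.576π²/0.5² ≈ 733.351 (4× faster decay)
  n=3: λ₃ = 41.796π²/0.5² ≈ 1650.04 (9× faster decay)
As t → ∞, higher modes decay exponentially faster. The n=1 mode dominates: u ~ c₁ sin(πx/0.5) e^{-λ₁t}.
Decay rate: λ₁ = 4.644π²/0.5² ≈ 183.338.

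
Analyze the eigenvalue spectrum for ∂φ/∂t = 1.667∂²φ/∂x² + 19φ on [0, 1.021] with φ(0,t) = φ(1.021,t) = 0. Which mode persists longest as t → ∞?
Eigenvalues: λₙ = 1.667n²π²/1.021² - 19.
First three modes:
  n=1: λ₁ = 1.667π²/1.021² - 19 ≈ -3.217
  n=2: λ₂ = 6.668π²/1.021² - 19 ≈ 44.131
  n=3: λ₃ = 15.003π²/1.021² - 19 ≈ 123.045
Since 1.667π²/1.021² ≈ 15.783 < 19, λ₁ < 0.
The n=1 mode grows fastest (−λₙ is largest for n=1) → dominates.
Asymptotic: φ ~ c₁ sin(πx/1.021) e^{3.217t} (exponential growth at rate −λ₁ ≈ 3.217).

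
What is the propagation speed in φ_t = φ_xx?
Infinite. The heat equation is parabolic, not hyperbolic, so disturbances propagate instantly.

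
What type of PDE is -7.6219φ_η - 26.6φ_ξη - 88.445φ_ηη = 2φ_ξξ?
Rewriting in standard form: -2φ_ξξ - 26.6φ_ξη - 88.445φ_ηη - 7.6219φ_η = 0. With A = -2, B = -26.6, C = -88.445, the discriminant is 0. This is a parabolic PDE.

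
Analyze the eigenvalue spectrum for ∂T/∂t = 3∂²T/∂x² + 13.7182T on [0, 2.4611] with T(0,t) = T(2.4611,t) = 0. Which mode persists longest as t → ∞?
Eigenvalues: λₙ = 3n²π²/2.4611² - 13.7182.
First three modes:
  n=1: λ₁ = 3π²/2.4611² - 13.7182 ≈ -8.83
  n=2: λ₂ = 12π²/2.4611² - 13.7182 ≈ 5.835
  n=3: λ₃ = 27π²/2.4611² - 13.7182 ≈ 30.277
Since 3π²/2.4611² ≈ 4.888 < 13.7182, λ₁ < 0.
The n=1 mode grows fastest (−λₙ is largest for n=1) → dominates.
Asymptotic: T ~ c₁ sin(πx/2.4611) e^{8.83t} (exponential growth at rate −λ₁ ≈ 8.83).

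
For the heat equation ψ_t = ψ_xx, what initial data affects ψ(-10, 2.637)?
The entire real line. The heat equation has infinite propagation speed: any initial disturbance instantly affects all points (though exponentially small far away).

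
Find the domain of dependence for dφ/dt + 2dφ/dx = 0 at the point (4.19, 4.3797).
A single point: x = -4.5694. The characteristic through (4.19, 4.3797) is x - 2t = const, so x = 4.19 - 2·4.3797 = -4.5694.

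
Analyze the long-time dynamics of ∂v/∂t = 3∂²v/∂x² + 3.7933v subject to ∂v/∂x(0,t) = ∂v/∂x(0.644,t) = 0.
Long-time behavior: v grows unboundedly. With Neumann BCs the constant mode has diffusion eigenvalue 0, so any r > 0 makes it grow like e^(3.7933t); solution grows exponentially.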